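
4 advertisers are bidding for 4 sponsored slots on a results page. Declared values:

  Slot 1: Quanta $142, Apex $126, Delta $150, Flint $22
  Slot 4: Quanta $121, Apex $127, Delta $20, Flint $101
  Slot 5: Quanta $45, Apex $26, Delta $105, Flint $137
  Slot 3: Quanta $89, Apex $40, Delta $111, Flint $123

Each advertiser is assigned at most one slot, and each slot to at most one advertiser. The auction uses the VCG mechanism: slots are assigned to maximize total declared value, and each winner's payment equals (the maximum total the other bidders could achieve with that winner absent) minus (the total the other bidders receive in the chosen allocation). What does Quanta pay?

Quanta pays $39.

Efficient allocation: Quanta→Slot 1 ($142), Apex→Slot 4 ($127), Delta→Slot 3 ($111), Flint→Slot 5 ($137); total welfare W = $517.
Quanta receives Slot 1 at value $142, so the others get W − 142 = $375.
Without Quanta: best allocation of the remaining 3 bidders over all 4 slots is Apex→Slot 4 ($127), Delta→Slot 1 ($150), Flint→Slot 5 ($137), total $414.
VCG payment = (others' best without Quanta) − (others' welfare with Quanta) = 414 − 375 = $39.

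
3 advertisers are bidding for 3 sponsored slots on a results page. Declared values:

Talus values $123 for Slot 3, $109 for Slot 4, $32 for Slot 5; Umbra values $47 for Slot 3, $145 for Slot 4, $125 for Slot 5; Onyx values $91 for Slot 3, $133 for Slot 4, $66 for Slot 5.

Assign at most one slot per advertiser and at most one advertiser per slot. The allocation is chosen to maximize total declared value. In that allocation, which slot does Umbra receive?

Optimal: Talus→Slot 3 ($123), Umbra→Slot 5 ($125), Onyx→Slot 4 ($133) — total 123+125+133 = $381.
Max-entry greedy (repeatedly take the single best remaining cell) gives $334, worse by 47.
Next-best assignment: Talus→Slot 3, Umbra→Slot 4, Onyx→Slot 5 = $334.
No other one-to-one assignment exceeds $381.
Umbra's own top slot is Slot 4 ($145), but forcing Umbra→Slot 4 and reassigning the rest optimally gives only $334 — worse by 47.

Umbra receives Slot 5.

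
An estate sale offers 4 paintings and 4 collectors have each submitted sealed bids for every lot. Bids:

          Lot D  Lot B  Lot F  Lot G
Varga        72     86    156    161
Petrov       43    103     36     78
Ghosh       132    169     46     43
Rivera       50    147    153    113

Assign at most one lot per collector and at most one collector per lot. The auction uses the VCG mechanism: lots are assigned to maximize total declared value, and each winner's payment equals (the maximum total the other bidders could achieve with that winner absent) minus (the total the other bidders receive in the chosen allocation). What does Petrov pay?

Efficient allocation: Varga→Lot G ($161), Petrov→Lot B ($103), Ghosh→Lot D ($132), Rivera→Lot F ($153); total welfare W = $549.
Petrov receives Lot B at value $103, so the others get W − 103 = $446.
Without Petrov: best allocation of the remaining 3 bidders over all 4 lots is Varga→Lot G ($161), Ghosh→Lot B ($169), Rivera→Lot F ($153), total $483.
VCG payment = (others' best without Petrov) − (others' welfare with Petrov) = 483 − 446 = $37.

Petrov pays $37.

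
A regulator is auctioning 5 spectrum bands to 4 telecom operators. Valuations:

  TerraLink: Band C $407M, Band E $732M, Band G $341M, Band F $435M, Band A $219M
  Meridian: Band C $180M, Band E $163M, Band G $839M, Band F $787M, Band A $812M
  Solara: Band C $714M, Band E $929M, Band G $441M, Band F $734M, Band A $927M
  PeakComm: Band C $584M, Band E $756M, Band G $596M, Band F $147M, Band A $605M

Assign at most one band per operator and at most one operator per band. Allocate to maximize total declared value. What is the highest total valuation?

Treat this as an assignment problem: match each operator to one band.
Optimal: TerraLink→Band E ($732M), Meridian→Band G ($839M), Solara→Band A ($927M), PeakComm→Band C ($584M) — total 732+839+927+584 = $3082M.
Column-greedy (each band in turn goes to its best remaining operator) gives $2744M, worse by 338.
Swapping Solara↔TerraLink (Solara→Band E $929M, TerraLink→Band A $219M) loses 511.

Max total: $3082M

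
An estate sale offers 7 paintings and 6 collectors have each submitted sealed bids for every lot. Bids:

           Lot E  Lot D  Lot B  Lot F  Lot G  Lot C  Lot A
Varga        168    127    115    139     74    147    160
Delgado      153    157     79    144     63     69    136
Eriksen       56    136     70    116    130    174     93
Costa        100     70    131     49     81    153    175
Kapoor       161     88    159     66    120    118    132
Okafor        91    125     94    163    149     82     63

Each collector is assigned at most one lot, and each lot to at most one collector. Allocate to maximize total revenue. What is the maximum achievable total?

Optimal: Varga→Lot E ($168), Delgado→Lot D ($157), Eriksen→Lot C ($174), Costa→Lot A ($175), Kapoor→Lot B ($159), Okafor→Lot F ($163) — total 168+157+174+175+159+163 = $996.
Column-greedy (each lot in turn goes to its best remaining collector) gives $930, worse by 66.
Every other assignment is strictly worse.

Maximum total: $996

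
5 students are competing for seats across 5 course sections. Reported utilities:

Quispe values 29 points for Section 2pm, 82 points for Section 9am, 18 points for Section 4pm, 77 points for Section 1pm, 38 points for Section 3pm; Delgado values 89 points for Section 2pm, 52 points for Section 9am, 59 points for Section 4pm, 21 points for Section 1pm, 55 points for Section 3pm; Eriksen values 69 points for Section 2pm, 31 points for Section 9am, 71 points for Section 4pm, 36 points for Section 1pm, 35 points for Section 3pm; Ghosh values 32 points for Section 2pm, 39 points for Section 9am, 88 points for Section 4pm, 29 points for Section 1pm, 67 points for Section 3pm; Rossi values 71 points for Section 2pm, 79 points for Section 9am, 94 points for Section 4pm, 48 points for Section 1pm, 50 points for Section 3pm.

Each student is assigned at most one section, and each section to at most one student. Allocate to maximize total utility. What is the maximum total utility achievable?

Optimal: Quispe→Section 1pm (77 points), Delgado→Section 2pm (89 points), Eriksen→Section 4pm (71 points), Ghosh→Section 3pm (67 points), Rossi→Section 9am (79 points) — total 77+89+71+67+79 = 383 points.
Checked against all permutations: 383 points is optimal.

Max total: 383 points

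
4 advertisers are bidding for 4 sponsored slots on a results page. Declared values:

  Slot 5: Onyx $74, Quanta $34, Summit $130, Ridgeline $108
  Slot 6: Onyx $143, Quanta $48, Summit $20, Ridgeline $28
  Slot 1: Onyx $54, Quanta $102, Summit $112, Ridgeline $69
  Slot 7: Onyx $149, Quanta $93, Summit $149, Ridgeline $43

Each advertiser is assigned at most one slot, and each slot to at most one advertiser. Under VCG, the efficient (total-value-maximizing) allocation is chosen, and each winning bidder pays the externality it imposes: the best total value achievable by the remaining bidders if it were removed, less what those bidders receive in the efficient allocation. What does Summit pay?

Summit pays $6.

Efficient allocation: Onyx→Slot 6 ($143), Quanta→Slot 1 ($102), Summit→Slot 7 ($149), Ridgeline→Slot 5 ($108); total welfare W = $502.
Summit receives Slot 7 at value $149, so the others get W − 149 = $353.
Without Summit: best allocation of the remaining 3 bidders over all 4 slots is Onyx→Slot 7 ($149), Quanta→Slot 1 ($102), Ridgeline→Slot 5 ($108), total $359.
VCG payment = (others' best without Summit) − (others' welfare with Summit) = 359 − 353 = $6.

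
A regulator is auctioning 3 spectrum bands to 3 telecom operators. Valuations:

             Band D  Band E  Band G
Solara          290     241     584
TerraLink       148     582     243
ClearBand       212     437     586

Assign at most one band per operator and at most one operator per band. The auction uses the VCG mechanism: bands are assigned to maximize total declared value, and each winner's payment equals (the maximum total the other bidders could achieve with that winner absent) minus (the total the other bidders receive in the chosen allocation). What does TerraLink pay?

TerraLink pays $145M.

Efficient allocation: Solara→Band D ($290M), TerraLink→Band E ($582M), ClearBand→Band G ($586M); total welfare W = $1458M.
TerraLink receives Band E at value $582M, so the others get W − 582 = $876M.
Without TerraLink: best allocation of the remaining 2 bidders over all 3 bands is Solara→Band G ($584M), ClearBand→Band E ($437M), total $1021M.
VCG payment = (others' best without TerraLink) − (others' welfare with TerraLink) = 1021 − 876 = $145M.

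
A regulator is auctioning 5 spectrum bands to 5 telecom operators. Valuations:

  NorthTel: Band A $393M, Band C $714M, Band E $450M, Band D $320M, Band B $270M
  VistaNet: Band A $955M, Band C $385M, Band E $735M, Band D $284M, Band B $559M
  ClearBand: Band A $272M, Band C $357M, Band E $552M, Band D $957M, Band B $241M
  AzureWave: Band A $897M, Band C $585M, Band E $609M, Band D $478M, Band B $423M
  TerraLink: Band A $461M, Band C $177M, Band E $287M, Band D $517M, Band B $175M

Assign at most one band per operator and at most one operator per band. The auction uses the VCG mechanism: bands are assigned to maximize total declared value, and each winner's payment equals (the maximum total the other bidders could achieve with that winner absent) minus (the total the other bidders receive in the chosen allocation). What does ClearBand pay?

ClearBand pays $342M.

Efficient allocation: NorthTel→Band C ($714M), VistaNet→Band E ($735M), ClearBand→Band D ($957M), AzureWave→Band A ($897M), TerraLink→Band B ($175M); total welfare W = $3478M.
ClearBand receives Band D at value $957M, so the others get W − 957 = $2521M.
Without ClearBand: best allocation of the remaining 4 bidders over all 5 bands is NorthTel→Band C ($714M), VistaNet→Band E ($735M), AzureWave→Band A ($897M), TerraLink→Band D ($517M), total $2863M.
VCG payment = (others' best without ClearBand) − (others' welfare with ClearBand) = 2863 − 2521 = $342M.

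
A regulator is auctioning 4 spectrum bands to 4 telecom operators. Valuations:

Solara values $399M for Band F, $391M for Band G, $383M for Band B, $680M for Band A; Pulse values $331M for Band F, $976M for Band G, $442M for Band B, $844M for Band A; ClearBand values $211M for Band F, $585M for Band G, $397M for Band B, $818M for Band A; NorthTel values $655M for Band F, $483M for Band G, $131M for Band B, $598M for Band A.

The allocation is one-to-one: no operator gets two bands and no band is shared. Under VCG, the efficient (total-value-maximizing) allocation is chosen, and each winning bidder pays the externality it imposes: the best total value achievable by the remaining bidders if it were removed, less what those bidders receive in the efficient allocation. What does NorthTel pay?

Efficient allocation: Solara→Band B ($383M), Pulse→Band G ($976M), ClearBand→Band A ($818M), NorthTel→Band F ($655M); total welfare W = $2832M.
NorthTel receives Band F at value $655M, so the others get W − 655 = $2177M.
Without NorthTel: best allocation of the remaining 3 bidders over all 4 bands is Solara→Band F ($399M), Pulse→Band G ($976M), ClearBand→Band A ($818M), total $2193M.
VCG payment = (others' best without NorthTel) − (others' welfare with NorthTel) = 2193 − 2177 = $16M.

NorthTel pays $16M.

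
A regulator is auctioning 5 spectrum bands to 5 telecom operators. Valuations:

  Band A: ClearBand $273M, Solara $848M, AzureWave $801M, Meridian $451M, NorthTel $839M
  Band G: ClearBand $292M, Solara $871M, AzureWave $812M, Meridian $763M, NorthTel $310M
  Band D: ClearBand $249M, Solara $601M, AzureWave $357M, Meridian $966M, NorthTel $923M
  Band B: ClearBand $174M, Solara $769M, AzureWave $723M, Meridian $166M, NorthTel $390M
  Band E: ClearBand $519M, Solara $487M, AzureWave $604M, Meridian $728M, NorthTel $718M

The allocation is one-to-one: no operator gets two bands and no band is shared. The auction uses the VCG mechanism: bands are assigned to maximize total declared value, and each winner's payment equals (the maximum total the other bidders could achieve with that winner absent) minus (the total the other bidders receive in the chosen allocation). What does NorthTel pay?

Efficient allocation: ClearBand→Band E ($519M), Solara→Band G ($871M), AzureWave→Band B ($723M), Meridian→Band D ($966M), NorthTel→Band A ($839M); total welfare W = $3918M.
NorthTel receives Band A at value $839M, so the others get W − 839 = $3079M.
Without NorthTel: best allocation of the remaining 4 bidders over all 5 bands is ClearBand→Band E ($519M), Solara→Band G ($871M), AzureWave→Band A ($801M), Meridian→Band D ($966M), total $3157M.
VCG payment = (others' best without NorthTel) − (others' welfare with NorthTel) = 3157 − 3079 = $78M.

NorthTel pays $78M.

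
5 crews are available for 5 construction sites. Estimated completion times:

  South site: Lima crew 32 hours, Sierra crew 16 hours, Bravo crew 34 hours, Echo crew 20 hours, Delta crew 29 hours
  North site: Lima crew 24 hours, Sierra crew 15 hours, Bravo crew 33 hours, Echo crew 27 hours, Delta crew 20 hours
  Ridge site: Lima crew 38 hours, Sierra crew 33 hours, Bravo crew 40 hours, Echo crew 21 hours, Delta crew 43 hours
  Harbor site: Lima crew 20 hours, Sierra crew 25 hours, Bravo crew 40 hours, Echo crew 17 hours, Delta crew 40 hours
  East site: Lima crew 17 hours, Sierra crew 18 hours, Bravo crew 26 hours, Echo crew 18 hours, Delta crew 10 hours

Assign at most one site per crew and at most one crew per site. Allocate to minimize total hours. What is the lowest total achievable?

Min total: 100 hours

Optimal: Lima crew→Harbor site (20 hours), Sierra crew→South site (16 hours), Bravo crew→North site (33 hours), Echo crew→Ridge site (21 hours), Delta crew→East site (10 hours) — total 20+16+33+21+10 = 100 hours.
Min-entry greedy (repeatedly take the single cheapest remaining cell) gives 114 hours, worse by 14.
Swapping Sierra crew↔Lima crew (Sierra crew→Harbor site 25 hours, Lima crew→South site 32 hours) adds 21.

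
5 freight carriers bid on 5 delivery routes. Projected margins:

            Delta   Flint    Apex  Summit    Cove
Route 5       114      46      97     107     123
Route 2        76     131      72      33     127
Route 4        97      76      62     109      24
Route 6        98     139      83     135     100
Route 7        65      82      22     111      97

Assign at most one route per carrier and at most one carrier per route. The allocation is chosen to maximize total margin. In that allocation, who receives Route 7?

Optimal: Delta→Route 4 ($97k), Flint→Route 6 ($139k), Apex→Route 5 ($97k), Summit→Route 7 ($111k), Cove→Route 2 ($127k) — total 97+139+97+111+127 = $571k.
Next-best assignment: Delta→Route 4, Flint→Route 2, Apex→Route 5, Summit→Route 6, Cove→Route 7 = $557k.
Summit's own top route is Route 6 ($135k), but forcing Summit→Route 6 and reassigning the rest optimally gives only $557k — worse by 14.

Summit receives Route 7.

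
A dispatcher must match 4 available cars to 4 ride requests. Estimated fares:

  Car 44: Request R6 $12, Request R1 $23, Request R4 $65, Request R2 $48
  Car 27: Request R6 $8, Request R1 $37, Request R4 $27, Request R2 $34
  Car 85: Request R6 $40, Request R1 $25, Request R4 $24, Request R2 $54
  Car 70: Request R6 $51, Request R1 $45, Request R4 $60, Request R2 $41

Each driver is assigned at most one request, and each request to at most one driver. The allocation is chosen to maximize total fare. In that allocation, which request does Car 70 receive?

This is the linear assignment problem.
Optimal: Car 44→Request R4 ($65), Car 27→Request R1 ($37), Car 85→Request R2 ($54), Car 70→Request R6 ($51) — total 65+37+54+51 = $207.
Next-best assignment: Car 44→Request R2, Car 27→Request R1, Car 85→Request R6, Car 70→Request R4 = $185.
Car 70's own top request is Request R4 ($60), but forcing Car 70→Request R4 and reassigning the rest optimally gives only $185 — worse by 22.

Car 70 receives Request R6.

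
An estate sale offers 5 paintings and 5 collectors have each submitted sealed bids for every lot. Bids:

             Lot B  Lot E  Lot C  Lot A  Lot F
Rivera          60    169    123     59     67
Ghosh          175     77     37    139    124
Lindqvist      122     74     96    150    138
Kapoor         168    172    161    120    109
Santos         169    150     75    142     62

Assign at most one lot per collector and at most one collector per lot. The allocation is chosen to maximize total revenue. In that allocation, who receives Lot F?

Optimal: Rivera→Lot E ($169), Ghosh→Lot B ($175), Lindqvist→Lot F ($138), Kapoor→Lot C ($161), Santos→Lot A ($142) — total 169+175+138+161+142 = $785.
Swapping Lindqvist↔Rivera (Lindqvist→Lot E $74, Rivera→Lot F $67) loses 166.
Lindqvist's own top lot is Lot A ($150), but forcing Lindqvist→Lot A and reassigning the rest optimally gives only $773 — worse by 12.

Lindqvist receives Lot F.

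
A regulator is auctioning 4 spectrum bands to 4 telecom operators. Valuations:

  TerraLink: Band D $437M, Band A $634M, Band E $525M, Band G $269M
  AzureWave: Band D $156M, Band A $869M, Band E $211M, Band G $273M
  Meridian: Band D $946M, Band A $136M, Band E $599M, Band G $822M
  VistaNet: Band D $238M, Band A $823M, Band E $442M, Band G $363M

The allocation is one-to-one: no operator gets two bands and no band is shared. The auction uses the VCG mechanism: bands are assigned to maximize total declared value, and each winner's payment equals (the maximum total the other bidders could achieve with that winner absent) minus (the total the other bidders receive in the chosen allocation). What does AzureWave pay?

AzureWave pays $460M.

Efficient allocation: TerraLink→Band E ($525M), AzureWave→Band A ($869M), Meridian→Band D ($946M), VistaNet→Band G ($363M); total welfare W = $2703M.
AzureWave receives Band A at value $869M, so the others get W − 869 = $1834M.
Without AzureWave: best allocation of the remaining 3 bidders over all 4 bands is TerraLink→Band E ($525M), Meridian→Band D ($946M), VistaNet→Band A ($823M), total $2294M.
VCG payment = (others' best without AzureWave) − (others' welfare with AzureWave) = 2294 − 1834 = $460M.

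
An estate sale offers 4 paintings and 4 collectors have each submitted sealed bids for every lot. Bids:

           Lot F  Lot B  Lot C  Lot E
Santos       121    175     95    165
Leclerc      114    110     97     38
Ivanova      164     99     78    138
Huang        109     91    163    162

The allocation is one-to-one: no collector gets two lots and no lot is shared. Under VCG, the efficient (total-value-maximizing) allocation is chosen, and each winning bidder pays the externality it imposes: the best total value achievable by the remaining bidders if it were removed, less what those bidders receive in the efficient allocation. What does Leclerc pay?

Leclerc pays $10.

Efficient allocation: Santos→Lot E ($165), Leclerc→Lot B ($110), Ivanova→Lot F ($164), Huang→Lot C ($163); total welfare W = $602.
Leclerc receives Lot B at value $110, so the others get W − 110 = $492.
Without Leclerc: best allocation of the remaining 3 bidders over all 4 lots is Santos→Lot B ($175), Ivanova→Lot F ($164), Huang→Lot C ($163), total $502.
VCG payment = (others' best without Leclerc) − (others' welfare with Leclerc) = 502 − 492 = $10.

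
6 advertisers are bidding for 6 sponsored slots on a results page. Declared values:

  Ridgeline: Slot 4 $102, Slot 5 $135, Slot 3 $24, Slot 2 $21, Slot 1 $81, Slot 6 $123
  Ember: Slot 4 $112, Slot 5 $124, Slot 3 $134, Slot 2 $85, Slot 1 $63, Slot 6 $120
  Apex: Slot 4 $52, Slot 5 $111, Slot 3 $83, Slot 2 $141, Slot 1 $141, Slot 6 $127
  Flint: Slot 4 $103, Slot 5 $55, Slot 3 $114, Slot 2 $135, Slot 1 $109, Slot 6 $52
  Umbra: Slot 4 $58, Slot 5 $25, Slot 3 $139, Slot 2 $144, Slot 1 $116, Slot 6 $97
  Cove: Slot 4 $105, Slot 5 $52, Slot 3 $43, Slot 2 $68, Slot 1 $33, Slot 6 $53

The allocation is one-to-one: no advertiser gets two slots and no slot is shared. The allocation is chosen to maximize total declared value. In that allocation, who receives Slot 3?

Umbra receives Slot 3.

Optimal: Ridgeline→Slot 5 ($135), Ember→Slot 6 ($120), Apex→Slot 1 ($141), Flint→Slot 2 ($135), Umbra→Slot 3 ($139), Cove→Slot 4 ($105) — total 135+120+141+135+139+105 = $775.
Column-greedy (each slot in turn goes to its best remaining advertiser) gives $689, worse by 86.
Umbra's own top slot is Slot 2 ($144), but forcing Umbra→Slot 2 and reassigning the rest optimally gives only $759 — worse by 16.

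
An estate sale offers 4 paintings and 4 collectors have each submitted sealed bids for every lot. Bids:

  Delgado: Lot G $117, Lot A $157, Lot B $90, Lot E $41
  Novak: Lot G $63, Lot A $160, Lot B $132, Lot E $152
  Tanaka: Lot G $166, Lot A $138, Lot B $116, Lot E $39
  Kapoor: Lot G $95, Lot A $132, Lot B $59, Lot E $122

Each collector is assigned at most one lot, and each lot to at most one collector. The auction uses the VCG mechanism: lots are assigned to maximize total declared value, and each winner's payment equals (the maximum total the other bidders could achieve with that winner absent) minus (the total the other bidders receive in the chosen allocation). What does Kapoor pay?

Kapoor pays $20.

Efficient allocation: Delgado→Lot A ($157), Novak→Lot B ($132), Tanaka→Lot G ($166), Kapoor→Lot E ($122); total welfare W = $577.
Kapoor receives Lot E at value $122, so the others get W − 122 = $455.
Without Kapoor: best allocation of the remaining 3 bidders over all 4 lots is Delgado→Lot A ($157), Novak→Lot E ($152), Tanaka→Lot G ($166), total $475.
VCG payment = (others' best without Kapoor) − (others' welfare with Kapoor) = 475 − 455 = $20.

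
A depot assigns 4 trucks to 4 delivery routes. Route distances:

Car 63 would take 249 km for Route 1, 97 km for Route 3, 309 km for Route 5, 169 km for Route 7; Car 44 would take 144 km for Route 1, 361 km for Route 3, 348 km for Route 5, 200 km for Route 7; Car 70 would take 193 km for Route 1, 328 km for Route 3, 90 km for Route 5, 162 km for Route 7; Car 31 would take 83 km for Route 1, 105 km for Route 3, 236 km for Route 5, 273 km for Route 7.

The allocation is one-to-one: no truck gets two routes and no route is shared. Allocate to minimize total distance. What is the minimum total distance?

Optimal: Car 63→Route 3 (97 km), Car 44→Route 7 (200 km), Car 70→Route 5 (90 km), Car 31→Route 1 (83 km) — total 97+200+90+83 = 470 km.
Next-best assignment: Car 63→Route 7, Car 44→Route 1, Car 70→Route 5, Car 31→Route 3 = 508 km.

Minimum total: 470 km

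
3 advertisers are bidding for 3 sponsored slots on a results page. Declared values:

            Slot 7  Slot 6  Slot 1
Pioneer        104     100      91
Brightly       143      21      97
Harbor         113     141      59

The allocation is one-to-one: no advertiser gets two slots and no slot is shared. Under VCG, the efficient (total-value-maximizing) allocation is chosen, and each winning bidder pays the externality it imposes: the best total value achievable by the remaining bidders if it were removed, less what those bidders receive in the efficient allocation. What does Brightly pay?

Efficient allocation: Pioneer→Slot 1 ($91), Brightly→Slot 7 ($143), Harbor→Slot 6 ($141); total welfare W = $375.
Brightly receives Slot 7 at value $143, so the others get W − 143 = $232.
Without Brightly: best allocation of the remaining 2 bidders over all 3 slots is Pioneer→Slot 7 ($104), Harbor→Slot 6 ($141), total $245.
VCG payment = (others' best without Brightly) − (others' welfare with Brightly) = 245 − 232 = $13.

Brightly pays $13.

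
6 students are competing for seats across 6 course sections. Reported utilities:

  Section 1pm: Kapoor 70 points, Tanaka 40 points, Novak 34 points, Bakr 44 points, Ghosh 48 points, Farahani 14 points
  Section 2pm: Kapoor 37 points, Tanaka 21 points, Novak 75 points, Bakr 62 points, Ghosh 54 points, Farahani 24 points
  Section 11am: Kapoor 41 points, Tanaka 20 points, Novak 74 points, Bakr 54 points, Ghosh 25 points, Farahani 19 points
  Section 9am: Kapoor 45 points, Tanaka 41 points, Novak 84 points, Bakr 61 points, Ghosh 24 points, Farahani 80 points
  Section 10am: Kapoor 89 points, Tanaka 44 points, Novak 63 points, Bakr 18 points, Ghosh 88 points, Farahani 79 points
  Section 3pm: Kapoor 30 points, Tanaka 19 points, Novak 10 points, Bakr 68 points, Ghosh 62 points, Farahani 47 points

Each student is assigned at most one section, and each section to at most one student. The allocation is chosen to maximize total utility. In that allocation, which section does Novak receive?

Novak receives Section 11am.

This is the linear assignment problem.
Optimal: Kapoor→Section 10am (89 points), Tanaka→Section 1pm (40 points), Novak→Section 11am (74 points), Bakr→Section 2pm (62 points), Ghosh→Section 3pm (62 points), Farahani→Section 9am (80 points) — total 89+40+74+62+62+80 = 407 points.
Column-greedy (each section in turn goes to its best remaining student) gives 386 points, worse by 21.
Novak's own top section is Section 9am (84 points), but forcing Novak→Section 9am and reassigning the rest optimally gives only 377 points — worse by 30.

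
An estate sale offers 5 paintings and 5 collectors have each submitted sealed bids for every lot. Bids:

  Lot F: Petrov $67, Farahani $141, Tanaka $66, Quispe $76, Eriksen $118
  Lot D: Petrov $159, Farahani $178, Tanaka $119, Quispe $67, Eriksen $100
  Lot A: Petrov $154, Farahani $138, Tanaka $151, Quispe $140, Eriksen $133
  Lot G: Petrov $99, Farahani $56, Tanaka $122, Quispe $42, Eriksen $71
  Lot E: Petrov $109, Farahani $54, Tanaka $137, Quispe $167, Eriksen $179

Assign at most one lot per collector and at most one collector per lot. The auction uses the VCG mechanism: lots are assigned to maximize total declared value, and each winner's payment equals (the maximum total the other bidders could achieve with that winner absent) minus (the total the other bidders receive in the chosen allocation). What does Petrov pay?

Petrov pays $37.

Efficient allocation: Petrov→Lot D ($159), Farahani→Lot F ($141), Tanaka→Lot G ($122), Quispe→Lot A ($140), Eriksen→Lot E ($179); total welfare W = $741.
Petrov receives Lot D at value $159, so the others get W − 159 = $582.
Without Petrov: best allocation of the remaining 4 bidders over all 5 lots is Farahani→Lot D ($178), Tanaka→Lot G ($122), Quispe→Lot A ($140), Eriksen→Lot E ($179), total $619.
VCG payment = (others' best without Petrov) − (others' welfare with Petrov) = 619 − 582 = $37.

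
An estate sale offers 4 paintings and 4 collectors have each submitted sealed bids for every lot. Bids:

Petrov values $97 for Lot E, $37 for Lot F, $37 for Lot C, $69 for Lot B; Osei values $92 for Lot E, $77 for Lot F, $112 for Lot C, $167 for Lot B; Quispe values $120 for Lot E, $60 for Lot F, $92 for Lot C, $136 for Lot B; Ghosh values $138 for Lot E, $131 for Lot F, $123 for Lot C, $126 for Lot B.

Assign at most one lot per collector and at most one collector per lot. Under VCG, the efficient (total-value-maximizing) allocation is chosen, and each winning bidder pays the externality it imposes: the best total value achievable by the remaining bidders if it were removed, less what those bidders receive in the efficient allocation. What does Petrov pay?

Petrov pays $28.

Efficient allocation: Petrov→Lot E ($97), Osei→Lot B ($167), Quispe→Lot C ($92), Ghosh→Lot F ($131); total welfare W = $487.
Petrov receives Lot E at value $97, so the others get W − 97 = $390.
Without Petrov: best allocation of the remaining 3 bidders over all 4 lots is Osei→Lot B ($167), Quispe→Lot E ($120), Ghosh→Lot F ($131), total $418.
VCG payment = (others' best without Petrov) − (others' welfare with Petrov) = 418 − 390 = $28.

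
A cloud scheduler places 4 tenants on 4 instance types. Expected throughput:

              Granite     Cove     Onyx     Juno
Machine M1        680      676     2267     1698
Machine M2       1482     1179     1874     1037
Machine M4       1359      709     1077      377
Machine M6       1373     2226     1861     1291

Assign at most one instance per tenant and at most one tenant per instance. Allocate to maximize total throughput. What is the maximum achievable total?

Maximum total: 7157 ops/s

This is a one-to-one assignment (maximum-weight bipartite matching).
Optimal: Granite→Machine M4 (1359 ops/s), Cove→Machine M6 (2226 ops/s), Onyx→Machine M2 (1874 ops/s), Juno→Machine M1 (1698 ops/s) — total 1359+2226+1874+1698 = 7157 ops/s.
Column-greedy (each instance in turn goes to its best remaining tenant) gives 5749 ops/s, worse by 1408.
Next-best assignment: Granite→Machine M4, Cove→Machine M6, Onyx→Machine M1, Juno→Machine M2 = 6889 ops/s.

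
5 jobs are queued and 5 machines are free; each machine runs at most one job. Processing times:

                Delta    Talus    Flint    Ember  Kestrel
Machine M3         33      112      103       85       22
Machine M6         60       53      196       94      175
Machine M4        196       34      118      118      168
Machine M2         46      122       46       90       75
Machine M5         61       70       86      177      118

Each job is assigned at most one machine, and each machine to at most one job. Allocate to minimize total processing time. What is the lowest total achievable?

Optimal: Delta→Machine M5 (61 min), Talus→Machine M4 (34 min), Flint→Machine M2 (46 min), Ember→Machine M6 (94 min), Kestrel→Machine M3 (22 min) — total 61+34+46+94+22 = 257 min.
Column-greedy (each machine in turn goes to its cheapest remaining job) gives 416 min, worse by 159.
Every other assignment is strictly worse.

Min total: 257 min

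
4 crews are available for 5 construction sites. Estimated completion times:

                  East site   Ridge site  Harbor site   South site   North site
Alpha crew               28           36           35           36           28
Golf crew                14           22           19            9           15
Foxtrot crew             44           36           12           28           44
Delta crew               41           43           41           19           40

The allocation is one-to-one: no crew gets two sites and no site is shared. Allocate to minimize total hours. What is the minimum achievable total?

Optimal: Alpha crew→North site (28 hours), Golf crew→East site (14 hours), Foxtrot crew→Harbor site (12 hours), Delta crew→South site (19 hours) — total 28+14+12+19 = 73 hours.
Column-greedy (each site in turn goes to its cheapest remaining crew) gives 81 hours, worse by 8.
Next-best assignment: Alpha crew→East site, Golf crew→North site, Foxtrot crew→Harbor site, Delta crew→South site = 74 hours.
Swapping Alpha crew↔Foxtrot crew (Alpha crew→Harbor site 35 hours, Foxtrot crew→North site 44 hours) adds 39.

Min total: 73 hours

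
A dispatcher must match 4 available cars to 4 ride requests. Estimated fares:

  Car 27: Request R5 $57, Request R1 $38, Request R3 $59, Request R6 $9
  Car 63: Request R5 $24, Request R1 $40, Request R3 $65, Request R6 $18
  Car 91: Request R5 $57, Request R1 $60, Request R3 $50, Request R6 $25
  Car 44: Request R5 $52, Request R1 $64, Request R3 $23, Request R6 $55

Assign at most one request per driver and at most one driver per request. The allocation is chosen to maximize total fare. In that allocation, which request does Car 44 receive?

Optimal: Car 27→Request R5 ($57), Car 63→Request R3 ($65), Car 91→Request R1 ($60), Car 44→Request R6 ($55) — total 57+65+60+55 = $237.
Max-entry greedy (repeatedly take the single best remaining cell) gives $211, worse by 26.
No other one-to-one assignment exceeds $237.
Car 44's own top request is Request R1 ($64), but forcing Car 44→Request R1 and reassigning the rest optimally gives only $211 — worse by 26.

Car 44 receives Request R6.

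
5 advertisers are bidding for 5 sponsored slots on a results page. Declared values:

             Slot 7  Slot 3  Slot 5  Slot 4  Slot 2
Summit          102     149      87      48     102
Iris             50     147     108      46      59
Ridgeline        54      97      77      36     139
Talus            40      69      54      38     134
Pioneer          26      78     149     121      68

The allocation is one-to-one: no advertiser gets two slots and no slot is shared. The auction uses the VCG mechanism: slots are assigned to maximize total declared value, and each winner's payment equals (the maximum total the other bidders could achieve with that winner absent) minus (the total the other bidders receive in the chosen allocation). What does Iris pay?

Iris pays $52.

Efficient allocation: Summit→Slot 7 ($102), Iris→Slot 3 ($147), Ridgeline→Slot 5 ($77), Talus→Slot 2 ($134), Pioneer→Slot 4 ($121); total welfare W = $581.
Iris receives Slot 3 at value $147, so the others get W − 147 = $434.
Without Iris: best allocation of the remaining 4 bidders over all 5 slots is Summit→Slot 3 ($149), Ridgeline→Slot 7 ($54), Talus→Slot 2 ($134), Pioneer→Slot 5 ($149), total $486.
VCG payment = (others' best without Iris) − (others' welfare with Iris) = 486 − 434 = $52.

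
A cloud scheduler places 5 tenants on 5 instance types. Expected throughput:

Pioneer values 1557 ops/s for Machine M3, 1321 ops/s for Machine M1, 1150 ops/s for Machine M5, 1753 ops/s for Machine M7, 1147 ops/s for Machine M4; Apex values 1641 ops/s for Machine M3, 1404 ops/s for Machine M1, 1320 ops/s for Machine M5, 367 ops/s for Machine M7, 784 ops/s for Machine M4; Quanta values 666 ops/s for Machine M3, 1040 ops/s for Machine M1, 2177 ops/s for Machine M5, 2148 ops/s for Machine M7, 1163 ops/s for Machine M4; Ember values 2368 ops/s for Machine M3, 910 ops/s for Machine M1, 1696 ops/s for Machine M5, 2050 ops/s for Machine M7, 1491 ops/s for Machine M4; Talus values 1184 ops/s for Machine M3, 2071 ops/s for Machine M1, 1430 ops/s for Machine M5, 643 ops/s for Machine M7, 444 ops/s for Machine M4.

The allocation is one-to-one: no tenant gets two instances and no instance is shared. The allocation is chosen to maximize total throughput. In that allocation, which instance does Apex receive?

Apex receives Machine M4.

Optimal: Pioneer→Machine M7 (1753 ops/s), Apex→Machine M4 (784 ops/s), Quanta→Machine M5 (2177 ops/s), Ember→Machine M3 (2368 ops/s), Talus→Machine M1 (2071 ops/s) — total 1753+784+2177+2368+2071 = 9153 ops/s.
Row-greedy (each tenant in turn takes its best remaining instance) gives 9133 ops/s, worse by 20.
Next-best assignment: Pioneer→Machine M7, Apex→Machine M3, Quanta→Machine M5, Ember→Machine M4, Talus→Machine M1 = 9133 ops/s.
Swapping Talus↔Apex (Talus→Machine M4 444 ops/s, Apex→Machine M1 1404 ops/s) loses 1007.
Apex's own top instance is Machine M3 (1641 ops/s), but forcing Apex→Machine M3 and reassigning the rest optimally gives only 9133 ops/s — worse by 20.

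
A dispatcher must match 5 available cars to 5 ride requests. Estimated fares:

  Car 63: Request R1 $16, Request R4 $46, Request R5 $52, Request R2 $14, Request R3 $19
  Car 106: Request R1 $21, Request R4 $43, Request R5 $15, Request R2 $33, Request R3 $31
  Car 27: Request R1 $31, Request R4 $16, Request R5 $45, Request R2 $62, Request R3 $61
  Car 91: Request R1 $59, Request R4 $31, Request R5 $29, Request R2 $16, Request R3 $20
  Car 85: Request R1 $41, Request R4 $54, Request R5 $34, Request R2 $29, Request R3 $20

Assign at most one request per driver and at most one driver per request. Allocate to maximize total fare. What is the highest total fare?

Optimal: Car 63→Request R5 ($52), Car 106→Request R2 ($33), Car 27→Request R3 ($61), Car 91→Request R1 ($59), Car 85→Request R4 ($54) — total 52+33+61+59+54 = $259.
Row-greedy (each driver in turn takes its best remaining request) gives $236, worse by 23.
Next-best assignment: Car 63→Request R5, Car 106→Request R3, Car 27→Request R2, Car 91→Request R1, Car 85→Request R4 = $258.

Maximum total: $259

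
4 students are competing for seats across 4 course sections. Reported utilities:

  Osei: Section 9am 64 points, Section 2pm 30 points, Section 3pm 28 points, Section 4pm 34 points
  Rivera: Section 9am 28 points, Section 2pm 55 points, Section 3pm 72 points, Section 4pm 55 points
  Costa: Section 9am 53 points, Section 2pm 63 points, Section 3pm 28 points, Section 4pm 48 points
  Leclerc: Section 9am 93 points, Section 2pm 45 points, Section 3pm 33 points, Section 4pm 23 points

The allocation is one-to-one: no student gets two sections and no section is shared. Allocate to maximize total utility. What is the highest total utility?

Max total: 262 points

This is a one-to-one assignment (maximum-weight bipartite matching).
Optimal: Osei→Section 4pm (34 points), Rivera→Section 3pm (72 points), Costa→Section 2pm (63 points), Leclerc→Section 9am (93 points) — total 34+72+63+93 = 262 points.
Row-greedy (each student in turn takes its best remaining section) gives 222 points, worse by 40.
Checked against all permutations: 262 points is optimal.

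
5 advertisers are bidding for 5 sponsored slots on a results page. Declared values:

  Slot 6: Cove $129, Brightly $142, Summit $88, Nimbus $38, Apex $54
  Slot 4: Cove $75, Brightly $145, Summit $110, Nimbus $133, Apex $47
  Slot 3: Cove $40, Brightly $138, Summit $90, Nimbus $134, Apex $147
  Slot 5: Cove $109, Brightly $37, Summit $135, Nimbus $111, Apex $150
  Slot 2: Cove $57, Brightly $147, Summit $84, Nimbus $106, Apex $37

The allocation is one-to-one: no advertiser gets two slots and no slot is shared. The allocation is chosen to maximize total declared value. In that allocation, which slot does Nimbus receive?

Nimbus receives Slot 4.

Optimal: Cove→Slot 6 ($129), Brightly→Slot 2 ($147), Summit→Slot 5 ($135), Nimbus→Slot 4 ($133), Apex→Slot 3 ($147) — total 129+147+135+133+147 = $691.
Column-greedy (each slot in turn goes to its best remaining advertiser) gives $614, worse by 77.
Next-best assignment: Cove→Slot 6, Brightly→Slot 2, Summit→Slot 4, Nimbus→Slot 3, Apex→Slot 5 = $670.
Nimbus's own top slot is Slot 3 ($134), but forcing Nimbus→Slot 3 and reassigning the rest optimally gives only $670 — worse by 21.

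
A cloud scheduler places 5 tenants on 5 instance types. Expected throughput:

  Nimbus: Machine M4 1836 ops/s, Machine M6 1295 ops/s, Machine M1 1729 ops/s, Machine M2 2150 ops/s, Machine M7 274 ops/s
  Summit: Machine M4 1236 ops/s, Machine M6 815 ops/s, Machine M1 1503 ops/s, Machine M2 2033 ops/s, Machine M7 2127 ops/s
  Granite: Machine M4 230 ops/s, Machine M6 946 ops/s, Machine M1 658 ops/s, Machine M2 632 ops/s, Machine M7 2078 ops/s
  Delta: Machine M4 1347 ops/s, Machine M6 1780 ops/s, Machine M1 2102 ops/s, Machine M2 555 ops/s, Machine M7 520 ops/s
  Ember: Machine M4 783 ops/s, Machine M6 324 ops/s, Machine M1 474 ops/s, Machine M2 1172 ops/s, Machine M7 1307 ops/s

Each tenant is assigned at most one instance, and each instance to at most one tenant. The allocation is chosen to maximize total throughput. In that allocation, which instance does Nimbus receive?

Optimal: Nimbus→Machine M1 (1729 ops/s), Summit→Machine M2 (2033 ops/s), Granite→Machine M7 (2078 ops/s), Delta→Machine M6 (1780 ops/s), Ember→Machine M4 (783 ops/s) — total 1729+2033+2078+1780+783 = 8403 ops/s.
Column-greedy (each instance in turn goes to its best remaining tenant) gives 8369 ops/s, worse by 34.
Swapping Nimbus↔Ember (Nimbus→Machine M4 1836 ops/s, Ember→Machine M1 474 ops/s) loses 202.
Nimbus's own top instance is Machine M2 (2150 ops/s), but forcing Nimbus→Machine M2 and reassigning the rest optimally gives only 8294 ops/s — worse by 109.

Nimbus receives Machine M1.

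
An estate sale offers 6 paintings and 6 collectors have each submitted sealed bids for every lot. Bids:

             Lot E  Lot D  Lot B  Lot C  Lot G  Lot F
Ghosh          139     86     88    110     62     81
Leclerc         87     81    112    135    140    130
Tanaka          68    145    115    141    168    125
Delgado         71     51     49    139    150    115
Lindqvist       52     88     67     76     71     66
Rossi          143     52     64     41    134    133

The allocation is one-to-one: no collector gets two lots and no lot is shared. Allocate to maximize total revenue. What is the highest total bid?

Optimal: Ghosh→Lot E ($139), Leclerc→Lot B ($112), Tanaka→Lot G ($168), Delgado→Lot C ($139), Lindqvist→Lot D ($88), Rossi→Lot F ($133) — total 139+112+168+139+88+133 = $779.
Max-entry greedy (repeatedly take the single best remaining cell) gives $756, worse by 23.

Max total: $779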